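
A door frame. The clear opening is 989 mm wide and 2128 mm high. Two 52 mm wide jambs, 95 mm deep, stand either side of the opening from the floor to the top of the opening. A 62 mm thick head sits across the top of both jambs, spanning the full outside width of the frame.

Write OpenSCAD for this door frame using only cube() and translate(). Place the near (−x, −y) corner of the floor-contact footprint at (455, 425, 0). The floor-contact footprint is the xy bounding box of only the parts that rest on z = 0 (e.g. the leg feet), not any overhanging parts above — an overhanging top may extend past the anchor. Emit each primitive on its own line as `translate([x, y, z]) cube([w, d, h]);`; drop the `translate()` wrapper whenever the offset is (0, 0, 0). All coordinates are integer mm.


translate([455, 425, 0]) cube([52, 95, 2128]);
translate([1496, 425, 0]) cube([52, 95, 2128]);
translate([455, 425, 2128]) cube([1093, 95, 62]);


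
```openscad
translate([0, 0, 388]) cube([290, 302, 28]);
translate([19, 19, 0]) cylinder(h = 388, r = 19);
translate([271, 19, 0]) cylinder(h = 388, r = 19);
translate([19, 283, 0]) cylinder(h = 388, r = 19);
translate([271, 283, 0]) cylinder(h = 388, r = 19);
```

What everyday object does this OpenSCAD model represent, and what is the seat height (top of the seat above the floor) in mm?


A stool. The seat height is 416 mm.

A 290×302×28 slab at z = 388 on four corner cylinders — a stool. The seat top is 388 + 28 = 416 mm.


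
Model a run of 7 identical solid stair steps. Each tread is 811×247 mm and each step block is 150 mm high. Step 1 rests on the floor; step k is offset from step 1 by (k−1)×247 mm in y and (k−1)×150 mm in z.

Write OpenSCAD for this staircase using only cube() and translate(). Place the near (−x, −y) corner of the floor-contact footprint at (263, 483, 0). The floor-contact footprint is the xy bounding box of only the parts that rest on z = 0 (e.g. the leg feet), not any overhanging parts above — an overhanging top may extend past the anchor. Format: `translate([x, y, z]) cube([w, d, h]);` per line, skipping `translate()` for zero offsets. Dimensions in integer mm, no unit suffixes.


translate([263, 483, 0]) cube([811, 247, 150]);
translate([263, 730, 150]) cube([811, 247, 150]);
translate([263, 977, 300]) cube([811, 247, 150]);
translate([263, 1224, 450]) cube([811, 247, 150]);
translate([263, 1471, 600]) cube([811, 247, 150]);
translate([263, 1718, 750]) cube([811, 247, 150]);
translate([263, 1965, 900]) cube([811, 247, 150]);


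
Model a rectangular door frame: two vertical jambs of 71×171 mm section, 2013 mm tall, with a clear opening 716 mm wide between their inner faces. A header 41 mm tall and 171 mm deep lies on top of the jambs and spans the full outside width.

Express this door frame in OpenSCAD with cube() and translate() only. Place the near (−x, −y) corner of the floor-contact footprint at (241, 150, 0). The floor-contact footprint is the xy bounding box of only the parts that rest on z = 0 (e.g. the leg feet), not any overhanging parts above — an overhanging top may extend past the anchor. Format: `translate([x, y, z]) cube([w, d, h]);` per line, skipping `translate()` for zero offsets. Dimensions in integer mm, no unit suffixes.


translate([241, 150, 0]) cube([71, 171, 2013]);
translate([1028, 150, 0]) cube([71, 171, 2013]);
translate([241, 150, 2013]) cube([858, 171, 41]);


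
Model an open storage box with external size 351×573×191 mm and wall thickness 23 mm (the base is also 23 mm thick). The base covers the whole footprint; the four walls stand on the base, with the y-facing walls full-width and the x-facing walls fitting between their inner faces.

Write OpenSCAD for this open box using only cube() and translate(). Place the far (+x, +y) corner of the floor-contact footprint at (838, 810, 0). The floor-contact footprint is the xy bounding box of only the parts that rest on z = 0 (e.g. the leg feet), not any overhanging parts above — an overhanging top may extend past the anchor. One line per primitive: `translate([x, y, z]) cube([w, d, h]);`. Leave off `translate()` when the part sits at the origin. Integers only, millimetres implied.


translate([487, 237, 0]) cube([351, 573, 23]);
translate([487, 237, 23]) cube([351, 23, 168]);
translate([487, 787, 23]) cube([351, 23, 168]);
translate([487, 260, 23]) cube([23, 527, 168]);
translate([815, 260, 23]) cube([23, 527, 168]);


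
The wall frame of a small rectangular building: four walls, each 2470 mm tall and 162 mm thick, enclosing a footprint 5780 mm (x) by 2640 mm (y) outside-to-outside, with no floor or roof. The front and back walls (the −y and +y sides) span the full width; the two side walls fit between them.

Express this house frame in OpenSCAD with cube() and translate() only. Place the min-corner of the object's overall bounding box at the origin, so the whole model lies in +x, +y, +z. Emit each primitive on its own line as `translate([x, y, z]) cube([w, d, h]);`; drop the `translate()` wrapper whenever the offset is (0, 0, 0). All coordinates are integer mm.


cube([5780, 162, 2470]);
translate([0, 2478, 0]) cube([5780, 162, 2470]);
translate([0, 162, 0]) cube([162, 2316, 2470]);
translate([5618, 162, 0]) cube([162, 2316, 2470]);


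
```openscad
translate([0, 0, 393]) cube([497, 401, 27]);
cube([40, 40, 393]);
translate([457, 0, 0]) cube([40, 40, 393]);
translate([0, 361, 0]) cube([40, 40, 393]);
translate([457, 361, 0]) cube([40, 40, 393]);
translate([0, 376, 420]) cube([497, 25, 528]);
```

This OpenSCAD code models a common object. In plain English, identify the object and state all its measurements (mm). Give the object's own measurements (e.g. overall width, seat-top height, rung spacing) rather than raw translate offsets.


A chair. The seat is a 497×401×27 mm slab with its top at z = 420 mm, on four 40×40 mm corner legs (flush with the seat edges, standing on z = 0). A flat backrest 25 mm thick, 528 mm tall, spans the full seat width and rises from the seat top along its +y edge, rear face flush with the rear of the seat.


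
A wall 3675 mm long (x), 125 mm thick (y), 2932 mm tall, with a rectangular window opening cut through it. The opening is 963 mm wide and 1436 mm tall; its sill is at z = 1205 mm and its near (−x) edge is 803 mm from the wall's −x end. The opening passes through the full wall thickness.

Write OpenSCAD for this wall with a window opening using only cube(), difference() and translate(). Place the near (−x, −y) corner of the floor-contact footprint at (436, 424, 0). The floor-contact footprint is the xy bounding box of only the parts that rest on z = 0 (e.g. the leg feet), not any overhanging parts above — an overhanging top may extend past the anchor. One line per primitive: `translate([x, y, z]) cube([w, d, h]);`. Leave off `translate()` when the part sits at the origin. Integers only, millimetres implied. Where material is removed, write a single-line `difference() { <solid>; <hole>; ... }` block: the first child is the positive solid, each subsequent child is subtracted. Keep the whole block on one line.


difference() { translate([436, 424, 0]) cube([3675, 125, 2932]); translate([1239, 424, 1205]) cube([963, 125, 1436]); }


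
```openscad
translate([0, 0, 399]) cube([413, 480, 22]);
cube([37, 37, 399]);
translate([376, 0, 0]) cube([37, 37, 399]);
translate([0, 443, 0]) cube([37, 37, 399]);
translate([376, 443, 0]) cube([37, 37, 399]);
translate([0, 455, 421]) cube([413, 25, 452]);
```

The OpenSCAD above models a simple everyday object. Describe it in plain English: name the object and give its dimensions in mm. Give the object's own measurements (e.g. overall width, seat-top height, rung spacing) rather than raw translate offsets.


A chair. The seat is a 413×480×22 mm slab with its top at z = 421 mm, on four 37×37 mm corner legs (flush with the seat edges, standing on z = 0). A flat backrest 25 mm thick, 452 mm tall, spans the full seat width and rises from the seat top along its +y edge, rear face flush with the rear of the seat.


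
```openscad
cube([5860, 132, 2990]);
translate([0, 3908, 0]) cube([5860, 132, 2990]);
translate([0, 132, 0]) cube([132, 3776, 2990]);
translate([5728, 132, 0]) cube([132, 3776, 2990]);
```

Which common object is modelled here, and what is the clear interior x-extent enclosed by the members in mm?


A house (or room) frame. The interior width is 5596 mm.

Four 2990 mm walls enclosing a rectangle with no floor or roof — a room or house frame. Outside width is 5860 mm and wall thickness is 132 mm, so the interior width is 5860 − 2 × 132 = 5596 mm.


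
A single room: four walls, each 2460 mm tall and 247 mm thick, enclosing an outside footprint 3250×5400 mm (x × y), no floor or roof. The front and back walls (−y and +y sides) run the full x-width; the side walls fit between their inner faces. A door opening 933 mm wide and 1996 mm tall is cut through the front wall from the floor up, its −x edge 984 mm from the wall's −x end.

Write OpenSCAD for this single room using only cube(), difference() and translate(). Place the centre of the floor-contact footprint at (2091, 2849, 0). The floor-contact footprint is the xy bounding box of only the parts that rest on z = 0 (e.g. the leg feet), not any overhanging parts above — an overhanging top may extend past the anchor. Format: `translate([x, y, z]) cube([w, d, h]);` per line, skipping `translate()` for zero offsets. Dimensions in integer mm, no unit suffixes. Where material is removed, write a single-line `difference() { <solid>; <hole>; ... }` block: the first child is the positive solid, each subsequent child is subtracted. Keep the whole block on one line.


difference() { translate([466, 149, 0]) cube([3250, 247, 2460]); translate([1450, 149, 0]) cube([933, 247, 1996]); }
translate([466, 5302, 0]) cube([3250, 247, 2460]);
translate([466, 396, 0]) cube([247, 4906, 2460]);
translate([3469, 396, 0]) cube([247, 4906, 2460]);


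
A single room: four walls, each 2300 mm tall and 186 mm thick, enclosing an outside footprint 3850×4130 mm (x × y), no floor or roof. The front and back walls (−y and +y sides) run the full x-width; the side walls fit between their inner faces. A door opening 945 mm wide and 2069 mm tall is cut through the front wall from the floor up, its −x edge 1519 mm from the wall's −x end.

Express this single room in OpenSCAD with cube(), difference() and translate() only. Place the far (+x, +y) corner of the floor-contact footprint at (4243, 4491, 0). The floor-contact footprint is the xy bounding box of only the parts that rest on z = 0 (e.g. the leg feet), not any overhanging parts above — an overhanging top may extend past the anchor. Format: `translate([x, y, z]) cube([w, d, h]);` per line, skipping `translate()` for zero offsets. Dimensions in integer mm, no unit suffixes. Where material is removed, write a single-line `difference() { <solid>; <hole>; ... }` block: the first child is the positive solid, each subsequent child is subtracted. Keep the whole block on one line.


difference() { translate([393, 361, 0]) cube([3850, 186, 2300]); translate([1912, 361, 0]) cube([945, 186, 2069]); }
translate([393, 4305, 0]) cube([3850, 186, 2300]);
translate([393, 547, 0]) cube([186, 3758, 2300]);
translate([4057, 547, 0]) cube([186, 3758, 2300]);


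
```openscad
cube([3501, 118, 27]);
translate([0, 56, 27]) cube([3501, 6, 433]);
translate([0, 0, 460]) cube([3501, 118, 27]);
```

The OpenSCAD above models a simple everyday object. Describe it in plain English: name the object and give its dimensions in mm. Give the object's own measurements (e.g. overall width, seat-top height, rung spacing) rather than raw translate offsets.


An I-beam lying along x, 3501 mm long. Overall section height 487 mm. Two flanges 118 mm wide (y) and 27 mm thick, one on the floor and one at the top; a web 6 mm thick runs between them, centred on the flange width.


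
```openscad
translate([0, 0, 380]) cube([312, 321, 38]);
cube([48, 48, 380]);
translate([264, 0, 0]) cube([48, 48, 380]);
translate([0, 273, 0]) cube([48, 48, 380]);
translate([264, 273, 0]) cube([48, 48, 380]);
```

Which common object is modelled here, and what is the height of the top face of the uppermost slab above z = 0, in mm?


A stool. The seat height is 418 mm.

A 312×321×38 slab at z = 380 on four corner posts — a stool. The seat top is 380 + 38 = 418 mm.


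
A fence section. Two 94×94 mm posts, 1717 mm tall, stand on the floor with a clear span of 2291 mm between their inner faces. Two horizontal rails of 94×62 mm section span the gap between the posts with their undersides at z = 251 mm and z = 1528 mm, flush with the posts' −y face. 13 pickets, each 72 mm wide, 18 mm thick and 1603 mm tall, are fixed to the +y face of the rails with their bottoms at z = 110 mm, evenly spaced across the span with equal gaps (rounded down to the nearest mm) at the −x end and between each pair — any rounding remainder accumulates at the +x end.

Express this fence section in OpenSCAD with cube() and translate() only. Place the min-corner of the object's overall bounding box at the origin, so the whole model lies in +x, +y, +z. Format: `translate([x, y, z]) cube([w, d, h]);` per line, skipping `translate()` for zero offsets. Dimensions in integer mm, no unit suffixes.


cube([94, 94, 1717]);
translate([2385, 0, 0]) cube([94, 94, 1717]);
translate([94, 0, 251]) cube([2291, 94, 62]);
translate([94, 0, 1528]) cube([2291, 94, 62]);
translate([190, 94, 110]) cube([72, 18, 1603]);
translate([358, 94, 110]) cube([72, 18, 1603]);
translate([526, 94, 110]) cube([72, 18, 1603]);
translate([694, 94, 110]) cube([72, 18, 1603]);
translate([862, 94, 110]) cube([72, 18, 1603]);
translate([1030, 94, 110]) cube([72, 18, 1603]);
translate([1198, 94, 110]) cube([72, 18, 1603]);
translate([1366, 94, 110]) cube([72, 18, 1603]);
translate([1534, 94, 110]) cube([72, 18, 1603]);
translate([1702, 94, 110]) cube([72, 18, 1603]);
translate([1870, 94, 110]) cube([72, 18, 1603]);
translate([2038, 94, 110]) cube([72, 18, 1603]);
translate([2206, 94, 110]) cube([72, 18, 1603]);


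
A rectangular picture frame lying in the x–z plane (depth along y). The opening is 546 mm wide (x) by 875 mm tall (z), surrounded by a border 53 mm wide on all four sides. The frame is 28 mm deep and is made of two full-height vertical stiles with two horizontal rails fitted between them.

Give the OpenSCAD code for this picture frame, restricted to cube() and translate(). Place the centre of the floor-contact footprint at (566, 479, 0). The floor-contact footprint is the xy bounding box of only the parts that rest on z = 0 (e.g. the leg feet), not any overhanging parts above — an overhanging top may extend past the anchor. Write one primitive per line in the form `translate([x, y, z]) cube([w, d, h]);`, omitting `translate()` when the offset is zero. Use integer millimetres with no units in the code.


translate([240, 465, 0]) cube([53, 28, 981]);
translate([839, 465, 0]) cube([53, 28, 981]);
translate([293, 465, 0]) cube([546, 28, 53]);
translate([293, 465, 928]) cube([546, 28, 53]);


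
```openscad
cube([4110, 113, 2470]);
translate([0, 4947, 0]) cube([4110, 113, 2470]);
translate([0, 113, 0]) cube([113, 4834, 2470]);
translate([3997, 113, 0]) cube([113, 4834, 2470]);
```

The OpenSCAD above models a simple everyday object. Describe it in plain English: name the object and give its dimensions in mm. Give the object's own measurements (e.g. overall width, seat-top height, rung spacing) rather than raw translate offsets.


The wall frame of a small rectangular building: four walls, each 2470 mm tall and 113 mm thick, enclosing a footprint 4110 mm (x) by 5060 mm (y) outside-to-outside, with no floor or roof. The front and back walls (the −y and +y sides) span the full width; the two side walls fit between them.


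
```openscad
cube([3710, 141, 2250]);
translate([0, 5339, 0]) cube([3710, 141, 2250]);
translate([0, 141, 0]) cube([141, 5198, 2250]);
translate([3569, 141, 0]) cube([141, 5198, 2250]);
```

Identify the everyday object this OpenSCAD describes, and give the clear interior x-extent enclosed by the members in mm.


A house (or room) frame. The interior width is 3428 mm.

Four 2250 mm walls enclosing a rectangle with no floor or roof — a room or house frame. Outside width is 3710 mm and wall thickness is 141 mm, so the interior width is 3710 − 2 × 141 = 3428 mm.


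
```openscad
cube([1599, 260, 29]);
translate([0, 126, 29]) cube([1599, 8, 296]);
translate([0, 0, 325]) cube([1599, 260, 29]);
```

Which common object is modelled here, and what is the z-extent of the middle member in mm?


An I-beam. The web height is 296 mm.

Two wide flanges with a thin centred web — an I-beam. Overall 354 mm minus two 29 mm flanges gives a web of 354 − 2·29 = 296 mm.


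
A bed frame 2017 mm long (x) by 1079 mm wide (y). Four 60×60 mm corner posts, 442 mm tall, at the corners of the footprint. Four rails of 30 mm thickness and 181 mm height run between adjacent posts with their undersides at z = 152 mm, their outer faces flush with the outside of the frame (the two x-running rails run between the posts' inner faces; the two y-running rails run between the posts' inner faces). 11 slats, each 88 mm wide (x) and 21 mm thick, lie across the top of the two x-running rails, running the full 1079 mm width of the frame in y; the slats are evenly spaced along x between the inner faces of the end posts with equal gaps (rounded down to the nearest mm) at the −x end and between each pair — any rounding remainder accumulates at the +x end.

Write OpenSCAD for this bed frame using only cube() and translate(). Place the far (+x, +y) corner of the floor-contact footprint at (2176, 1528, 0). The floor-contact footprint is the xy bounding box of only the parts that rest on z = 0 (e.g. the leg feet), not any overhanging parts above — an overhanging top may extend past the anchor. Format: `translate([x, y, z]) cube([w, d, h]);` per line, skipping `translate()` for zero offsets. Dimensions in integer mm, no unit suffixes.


translate([159, 449, 0]) cube([60, 60, 442]);
translate([159, 1468, 0]) cube([60, 60, 442]);
translate([2116, 449, 0]) cube([60, 60, 442]);
translate([2116, 1468, 0]) cube([60, 60, 442]);
translate([219, 449, 152]) cube([1897, 30, 181]);
translate([219, 1498, 152]) cube([1897, 30, 181]);
translate([159, 509, 152]) cube([30, 959, 181]);
translate([2146, 509, 152]) cube([30, 959, 181]);
translate([296, 449, 333]) cube([88, 1079, 21]);
translate([461, 449, 333]) cube([88, 1079, 21]);
translate([626, 449, 333]) cube([88, 1079, 21]);
translate([791, 449, 333]) cube([88, 1079, 21]);
translate([956, 449, 333]) cube([88, 1079, 21]);
translate([1121, 449, 333]) cube([88, 1079, 21]);
translate([1286, 449, 333]) cube([88, 1079, 21]);
translate([1451, 449, 333]) cube([88, 1079, 21]);
translate([1616, 449, 333]) cube([88, 1079, 21]);
translate([1781, 449, 333]) cube([88, 1079, 21]);
translate([1946, 449, 333]) cube([88, 1079, 21]);


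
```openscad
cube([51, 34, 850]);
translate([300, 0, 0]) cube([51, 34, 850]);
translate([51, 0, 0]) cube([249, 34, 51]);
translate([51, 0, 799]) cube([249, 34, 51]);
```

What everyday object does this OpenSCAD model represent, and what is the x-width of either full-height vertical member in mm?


A picture frame. The border width is 51 mm.

Four thin pieces enclosing a rectangular opening — a picture frame. The two full-height stiles are 850 mm tall; the top rail sits at z = 799 and is 51 mm tall, so the border above the opening is 850 − 799 = 51 mm, matching the stile x-width.


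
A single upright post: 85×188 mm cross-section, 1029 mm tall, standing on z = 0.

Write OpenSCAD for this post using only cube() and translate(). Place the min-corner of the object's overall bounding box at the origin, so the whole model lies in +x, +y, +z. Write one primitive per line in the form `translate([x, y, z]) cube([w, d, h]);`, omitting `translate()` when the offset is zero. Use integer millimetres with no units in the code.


cube([85, 188, 1029]);


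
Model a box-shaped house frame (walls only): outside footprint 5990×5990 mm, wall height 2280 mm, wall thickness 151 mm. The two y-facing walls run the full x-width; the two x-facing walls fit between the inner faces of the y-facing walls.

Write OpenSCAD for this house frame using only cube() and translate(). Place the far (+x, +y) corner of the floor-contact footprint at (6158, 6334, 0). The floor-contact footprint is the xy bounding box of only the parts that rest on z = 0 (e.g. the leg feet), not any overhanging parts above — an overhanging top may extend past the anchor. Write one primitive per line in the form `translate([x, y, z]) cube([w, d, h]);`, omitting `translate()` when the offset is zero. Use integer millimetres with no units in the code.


translate([168, 344, 0]) cube([5990, 151, 2280]);
translate([168, 6183, 0]) cube([5990, 151, 2280]);
translate([168, 495, 0]) cube([151, 5688, 2280]);
translate([6007, 495, 0]) cube([151, 5688, 2280]);


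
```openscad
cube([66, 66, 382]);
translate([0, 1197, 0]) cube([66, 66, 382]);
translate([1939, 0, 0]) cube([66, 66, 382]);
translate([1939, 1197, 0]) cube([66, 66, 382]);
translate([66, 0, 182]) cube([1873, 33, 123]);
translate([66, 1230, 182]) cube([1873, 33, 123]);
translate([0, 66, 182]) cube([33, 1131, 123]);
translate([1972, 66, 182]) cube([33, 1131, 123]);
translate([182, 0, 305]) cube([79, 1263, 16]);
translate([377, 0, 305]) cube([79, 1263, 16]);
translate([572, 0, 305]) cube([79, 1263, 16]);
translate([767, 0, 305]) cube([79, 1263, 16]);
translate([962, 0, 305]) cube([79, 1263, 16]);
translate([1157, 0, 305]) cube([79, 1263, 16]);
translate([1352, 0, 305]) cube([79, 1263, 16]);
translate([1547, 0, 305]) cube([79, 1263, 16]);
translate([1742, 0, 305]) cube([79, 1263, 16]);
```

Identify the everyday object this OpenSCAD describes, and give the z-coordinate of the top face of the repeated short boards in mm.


A bed frame. The slat-top height is 321 mm.

Four posts, four rails, and a row of slats — a bed frame. Slats sit on the rails at z = 182 + 123 = 305; with slat thickness 16, the top is 321 mm.


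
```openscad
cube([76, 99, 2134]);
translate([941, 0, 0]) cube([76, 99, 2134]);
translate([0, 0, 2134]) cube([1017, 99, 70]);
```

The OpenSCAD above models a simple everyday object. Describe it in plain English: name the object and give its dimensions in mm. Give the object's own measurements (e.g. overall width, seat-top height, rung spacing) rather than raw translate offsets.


A door frame. The clear opening is 865 mm wide and 2134 mm high. Two 76 mm wide jambs, 99 mm deep, stand either side of the opening from the floor to the top of the opening. A 70 mm thick head sits across the top of both jambs, spanning the full outside width of the frame.


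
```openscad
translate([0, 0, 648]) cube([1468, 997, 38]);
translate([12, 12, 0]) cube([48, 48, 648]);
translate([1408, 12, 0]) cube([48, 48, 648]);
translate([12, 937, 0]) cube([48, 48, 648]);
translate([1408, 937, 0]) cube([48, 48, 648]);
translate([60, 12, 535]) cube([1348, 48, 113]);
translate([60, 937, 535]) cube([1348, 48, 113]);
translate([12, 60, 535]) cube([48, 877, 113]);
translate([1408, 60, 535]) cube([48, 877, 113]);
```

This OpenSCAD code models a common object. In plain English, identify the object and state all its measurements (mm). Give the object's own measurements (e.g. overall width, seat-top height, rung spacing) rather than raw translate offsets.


A rectangular dining table. The top is 1468×997×38 mm with its upper surface at z = 686 mm. It stands on four 48×48 mm square legs, each inset 12 mm from the nearest pair of top edges, running from the floor to the underside of the top. Four apron rails, 48 mm thick and 113 mm tall, run between adjacent legs with their top edges flush with the underside of the top and their outer faces flush with the legs' outer faces.


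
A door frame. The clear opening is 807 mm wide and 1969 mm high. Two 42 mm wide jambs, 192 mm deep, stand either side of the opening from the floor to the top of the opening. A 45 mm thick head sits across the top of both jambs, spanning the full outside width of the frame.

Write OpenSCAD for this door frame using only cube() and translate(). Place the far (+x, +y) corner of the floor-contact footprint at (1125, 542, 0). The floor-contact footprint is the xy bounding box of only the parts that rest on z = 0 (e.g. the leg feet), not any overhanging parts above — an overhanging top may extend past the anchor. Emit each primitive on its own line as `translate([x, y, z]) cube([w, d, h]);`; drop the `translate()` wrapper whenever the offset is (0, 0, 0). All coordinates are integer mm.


translate([234, 350, 0]) cube([42, 192, 1969]);
translate([1083, 350, 0]) cube([42, 192, 1969]);
translate([234, 350, 1969]) cube([891, 192, 45]);


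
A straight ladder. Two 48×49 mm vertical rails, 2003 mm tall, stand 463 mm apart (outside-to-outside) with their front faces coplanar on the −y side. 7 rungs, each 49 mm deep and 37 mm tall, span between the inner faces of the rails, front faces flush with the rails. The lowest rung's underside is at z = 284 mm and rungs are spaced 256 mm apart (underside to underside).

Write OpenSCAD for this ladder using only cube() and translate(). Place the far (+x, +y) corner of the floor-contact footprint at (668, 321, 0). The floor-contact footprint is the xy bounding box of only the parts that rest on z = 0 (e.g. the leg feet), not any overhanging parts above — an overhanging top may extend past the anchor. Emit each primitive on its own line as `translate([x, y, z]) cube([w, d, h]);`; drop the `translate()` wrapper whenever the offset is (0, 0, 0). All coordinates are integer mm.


translate([205, 272, 0]) cube([48, 49, 2003]);
translate([620, 272, 0]) cube([48, 49, 2003]);
translate([253, 272, 284]) cube([367, 49, 37]);
translate([253, 272, 540]) cube([367, 49, 37]);
translate([253, 272, 796]) cube([367, 49, 37]);
translate([253, 272, 1052]) cube([367, 49, 37]);
translate([253, 272, 1308]) cube([367, 49, 37]);
translate([253, 272, 1564]) cube([367, 49, 37]);
translate([253, 272, 1820]) cube([367, 49, 37]);


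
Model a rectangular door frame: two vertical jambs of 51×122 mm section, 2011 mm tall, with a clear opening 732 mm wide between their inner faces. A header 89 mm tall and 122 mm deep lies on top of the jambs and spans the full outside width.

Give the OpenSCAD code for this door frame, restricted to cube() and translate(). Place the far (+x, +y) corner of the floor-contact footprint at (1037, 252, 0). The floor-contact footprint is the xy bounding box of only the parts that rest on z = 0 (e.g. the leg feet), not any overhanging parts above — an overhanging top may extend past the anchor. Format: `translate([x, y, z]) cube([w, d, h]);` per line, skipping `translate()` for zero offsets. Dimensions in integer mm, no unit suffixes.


translate([203, 130, 0]) cube([51, 122, 2011]);
translate([986, 130, 0]) cube([51, 122, 2011]);
translate([203, 130, 2011]) cube([834, 122, 89]);


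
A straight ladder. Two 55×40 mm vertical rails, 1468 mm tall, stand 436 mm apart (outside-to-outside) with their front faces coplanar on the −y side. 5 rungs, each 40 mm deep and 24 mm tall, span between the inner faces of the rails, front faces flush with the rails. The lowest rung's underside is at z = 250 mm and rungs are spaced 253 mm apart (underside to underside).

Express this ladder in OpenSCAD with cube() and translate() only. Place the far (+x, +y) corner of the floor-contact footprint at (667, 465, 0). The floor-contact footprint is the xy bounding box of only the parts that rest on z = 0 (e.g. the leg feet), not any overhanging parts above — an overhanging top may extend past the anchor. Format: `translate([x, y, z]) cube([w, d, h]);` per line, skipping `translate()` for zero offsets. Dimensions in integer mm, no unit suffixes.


// rung span = 436 - 2*55 = 326
// rung[k] z = 250 + k*253
translate([231, 425, 0]) cube([55, 40, 1468]);
translate([612, 425, 0]) cube([55, 40, 1468]);
translate([286, 425, 250]) cube([326, 40, 24]);
translate([286, 425, 503]) cube([326, 40, 24]);
translate([286, 425, 756]) cube([326, 40, 24]);
translate([286, 425, 1009]) cube([326, 40, 24]);
translate([286, 425, 1262]) cube([326, 40, 24]);


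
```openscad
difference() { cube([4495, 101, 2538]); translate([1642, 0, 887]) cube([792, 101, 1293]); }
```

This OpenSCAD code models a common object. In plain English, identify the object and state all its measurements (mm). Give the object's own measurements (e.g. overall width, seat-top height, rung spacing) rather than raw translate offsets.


A wall 4495 mm long (x), 101 mm thick (y), 2538 mm tall, with a rectangular window opening cut through it. The opening is 792 mm wide and 1293 mm tall; its sill is at z = 887 mm and its near (−x) edge is 1642 mm from the wall's −x end. The opening passes through the full wall thickness.


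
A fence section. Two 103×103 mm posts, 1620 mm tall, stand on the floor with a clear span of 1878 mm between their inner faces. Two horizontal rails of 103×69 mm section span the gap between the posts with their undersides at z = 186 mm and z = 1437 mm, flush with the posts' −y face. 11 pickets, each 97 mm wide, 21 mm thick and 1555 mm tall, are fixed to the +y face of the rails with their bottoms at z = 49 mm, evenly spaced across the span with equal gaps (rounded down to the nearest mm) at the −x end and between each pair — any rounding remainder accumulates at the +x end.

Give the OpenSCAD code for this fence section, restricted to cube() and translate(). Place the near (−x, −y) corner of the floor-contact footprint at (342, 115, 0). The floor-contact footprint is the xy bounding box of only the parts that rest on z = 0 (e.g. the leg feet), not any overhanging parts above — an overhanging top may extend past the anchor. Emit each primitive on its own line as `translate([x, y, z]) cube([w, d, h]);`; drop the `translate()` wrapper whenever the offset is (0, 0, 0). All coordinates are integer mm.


translate([342, 115, 0]) cube([103, 103, 1620]);
translate([2323, 115, 0]) cube([103, 103, 1620]);
translate([445, 115, 186]) cube([1878, 103, 69]);
translate([445, 115, 1437]) cube([1878, 103, 69]);
translate([512, 218, 49]) cube([97, 21, 1555]);
translate([676, 218, 49]) cube([97, 21, 1555]);
translate([840, 218, 49]) cube([97, 21, 1555]);
translate([1004, 218, 49]) cube([97, 21, 1555]);
translate([1168, 218, 49]) cube([97, 21, 1555]);
translate([1332, 218, 49]) cube([97, 21, 1555]);
translate([1496, 218, 49]) cube([97, 21, 1555]);
translate([1660, 218, 49]) cube([97, 21, 1555]);
translate([1824, 218, 49]) cube([97, 21, 1555]);
translate([1988, 218, 49]) cube([97, 21, 1555]);
translate([2152, 218, 49]) cube([97, 21, 1555]);


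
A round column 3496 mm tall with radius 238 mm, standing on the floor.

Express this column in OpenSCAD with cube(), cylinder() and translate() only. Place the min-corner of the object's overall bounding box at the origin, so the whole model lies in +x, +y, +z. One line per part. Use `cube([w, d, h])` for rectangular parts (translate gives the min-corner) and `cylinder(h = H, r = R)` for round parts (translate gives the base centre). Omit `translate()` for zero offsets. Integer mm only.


translate([238, 238, 0]) cylinder(h = 3496, r = 238);


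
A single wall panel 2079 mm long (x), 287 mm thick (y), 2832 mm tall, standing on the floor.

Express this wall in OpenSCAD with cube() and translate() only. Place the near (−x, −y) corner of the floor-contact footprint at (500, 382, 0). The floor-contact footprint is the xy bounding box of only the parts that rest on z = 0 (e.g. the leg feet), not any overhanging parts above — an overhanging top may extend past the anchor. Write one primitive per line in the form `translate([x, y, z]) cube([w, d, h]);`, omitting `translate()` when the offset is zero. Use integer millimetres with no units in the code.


translate([500, 382, 0]) cube([2079, 287, 2832]);


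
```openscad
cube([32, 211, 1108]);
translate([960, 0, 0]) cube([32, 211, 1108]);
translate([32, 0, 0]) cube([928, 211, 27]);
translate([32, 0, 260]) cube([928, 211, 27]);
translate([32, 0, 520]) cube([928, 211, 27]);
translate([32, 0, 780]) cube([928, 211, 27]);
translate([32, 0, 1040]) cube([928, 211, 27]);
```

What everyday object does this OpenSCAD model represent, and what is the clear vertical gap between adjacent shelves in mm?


A bookshelf. The clear shelf gap is 233 mm.

Two tall side panels with 5 horizontal boards between them — a bookshelf. The first two shelf undersides are at z = 0 and z = 260; with shelf thickness 27, the clear gap is 260 − 0 − 27 = 233 mm.


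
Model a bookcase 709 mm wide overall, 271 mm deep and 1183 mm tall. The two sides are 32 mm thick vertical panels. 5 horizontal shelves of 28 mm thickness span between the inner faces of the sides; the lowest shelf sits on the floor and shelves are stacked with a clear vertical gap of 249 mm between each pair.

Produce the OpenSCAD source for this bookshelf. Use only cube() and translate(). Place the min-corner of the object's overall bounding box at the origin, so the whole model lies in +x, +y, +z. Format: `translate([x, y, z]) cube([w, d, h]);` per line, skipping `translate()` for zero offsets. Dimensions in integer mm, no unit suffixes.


cube([32, 271, 1183]);
translate([677, 0, 0]) cube([32, 271, 1183]);
translate([32, 0, 0]) cube([645, 271, 28]);
translate([32, 0, 277]) cube([645, 271, 28]);
translate([32, 0, 554]) cube([645, 271, 28]);
translate([32, 0, 831]) cube([645, 271, 28]);
translate([32, 0, 1108]) cube([645, 271, 28]);


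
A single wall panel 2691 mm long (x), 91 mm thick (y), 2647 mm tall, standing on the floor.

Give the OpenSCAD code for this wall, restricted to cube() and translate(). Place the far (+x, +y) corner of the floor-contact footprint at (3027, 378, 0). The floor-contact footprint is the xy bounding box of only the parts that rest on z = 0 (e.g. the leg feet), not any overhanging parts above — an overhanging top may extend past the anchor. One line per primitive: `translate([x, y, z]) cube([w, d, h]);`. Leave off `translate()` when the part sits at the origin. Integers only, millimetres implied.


translate([336, 287, 0]) cube([2691, 91, 2647]);


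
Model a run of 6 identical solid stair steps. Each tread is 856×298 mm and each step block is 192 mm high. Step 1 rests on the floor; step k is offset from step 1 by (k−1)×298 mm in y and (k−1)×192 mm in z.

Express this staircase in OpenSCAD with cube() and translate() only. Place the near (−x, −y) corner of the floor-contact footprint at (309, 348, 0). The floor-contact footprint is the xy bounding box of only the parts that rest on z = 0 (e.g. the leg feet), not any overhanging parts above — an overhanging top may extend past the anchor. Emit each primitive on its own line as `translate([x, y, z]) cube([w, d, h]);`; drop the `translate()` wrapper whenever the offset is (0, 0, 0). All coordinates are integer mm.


translate([309, 348, 0]) cube([856, 298, 192]);
translate([309, 646, 192]) cube([856, 298, 192]);
translate([309, 944, 384]) cube([856, 298, 192]);
translate([309, 1242, 576]) cube([856, 298, 192]);
translate([309, 1540, 768]) cube([856, 298, 192]);
translate([309, 1838, 960]) cube([856, 298, 192]);


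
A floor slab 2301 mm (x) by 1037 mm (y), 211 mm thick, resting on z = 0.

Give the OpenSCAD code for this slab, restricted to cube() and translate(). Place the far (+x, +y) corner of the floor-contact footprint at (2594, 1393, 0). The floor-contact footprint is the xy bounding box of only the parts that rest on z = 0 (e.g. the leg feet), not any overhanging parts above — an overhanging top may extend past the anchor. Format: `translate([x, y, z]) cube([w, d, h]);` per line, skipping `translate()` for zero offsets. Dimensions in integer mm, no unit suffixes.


translate([293, 356, 0]) cube([2301, 1037, 211]);


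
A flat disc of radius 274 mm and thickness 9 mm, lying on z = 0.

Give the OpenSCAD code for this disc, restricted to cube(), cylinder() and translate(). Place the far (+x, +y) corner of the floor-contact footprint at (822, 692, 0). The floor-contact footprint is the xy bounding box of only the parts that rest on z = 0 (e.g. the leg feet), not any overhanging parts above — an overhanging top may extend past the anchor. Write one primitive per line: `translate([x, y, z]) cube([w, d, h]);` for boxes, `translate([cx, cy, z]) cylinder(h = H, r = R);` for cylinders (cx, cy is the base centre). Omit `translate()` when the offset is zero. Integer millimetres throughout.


translate([548, 418, 0]) cylinder(h = 9, r = 274);


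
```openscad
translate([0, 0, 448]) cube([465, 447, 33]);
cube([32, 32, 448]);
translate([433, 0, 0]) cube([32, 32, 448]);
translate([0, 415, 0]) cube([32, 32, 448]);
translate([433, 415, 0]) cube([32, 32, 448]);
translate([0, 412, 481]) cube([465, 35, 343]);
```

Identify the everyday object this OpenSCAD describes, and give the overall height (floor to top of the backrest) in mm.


A chair. The overall height is 824 mm.

A slab on four corner posts with a tall panel at the back — a chair. The seat slab sits at z = 448 with thickness 33, and the 343 mm backrest starts at the seat top, so the overall height is 448 + 33 + 343 = 824 mm.


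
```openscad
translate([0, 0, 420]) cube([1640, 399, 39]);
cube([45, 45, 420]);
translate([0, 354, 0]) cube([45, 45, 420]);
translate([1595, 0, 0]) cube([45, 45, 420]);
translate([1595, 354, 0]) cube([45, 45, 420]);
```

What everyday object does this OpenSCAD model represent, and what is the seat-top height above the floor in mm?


A bench. The seat-top height is 459 mm.

A long slab on four corner posts — a bench. The slab sits at z = 420 with thickness 39, so the top is 420 + 39 = 459 mm.


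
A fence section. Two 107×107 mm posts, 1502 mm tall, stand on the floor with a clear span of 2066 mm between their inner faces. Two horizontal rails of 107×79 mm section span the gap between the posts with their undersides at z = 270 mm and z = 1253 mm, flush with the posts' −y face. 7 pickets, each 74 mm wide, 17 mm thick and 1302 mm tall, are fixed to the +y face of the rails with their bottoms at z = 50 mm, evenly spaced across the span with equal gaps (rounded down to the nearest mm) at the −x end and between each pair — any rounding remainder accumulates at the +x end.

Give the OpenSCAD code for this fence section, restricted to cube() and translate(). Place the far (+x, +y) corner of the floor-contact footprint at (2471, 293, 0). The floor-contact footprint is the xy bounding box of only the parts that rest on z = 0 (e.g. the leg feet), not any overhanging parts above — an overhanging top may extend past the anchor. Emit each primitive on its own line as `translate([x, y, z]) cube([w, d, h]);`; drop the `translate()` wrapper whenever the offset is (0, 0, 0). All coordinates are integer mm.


translate([191, 186, 0]) cube([107, 107, 1502]);
translate([2364, 186, 0]) cube([107, 107, 1502]);
translate([298, 186, 270]) cube([2066, 107, 79]);
translate([298, 186, 1253]) cube([2066, 107, 79]);
translate([491, 293, 50]) cube([74, 17, 1302]);
translate([758, 293, 50]) cube([74, 17, 1302]);
translate([1025, 293, 50]) cube([74, 17, 1302]);
translate([1292, 293, 50]) cube([74, 17, 1302]);
translate([1559, 293, 50]) cube([74, 17, 1302]);
translate([1826, 293, 50]) cube([74, 17, 1302]);
translate([2093, 293, 50]) cube([74, 17, 1302]);


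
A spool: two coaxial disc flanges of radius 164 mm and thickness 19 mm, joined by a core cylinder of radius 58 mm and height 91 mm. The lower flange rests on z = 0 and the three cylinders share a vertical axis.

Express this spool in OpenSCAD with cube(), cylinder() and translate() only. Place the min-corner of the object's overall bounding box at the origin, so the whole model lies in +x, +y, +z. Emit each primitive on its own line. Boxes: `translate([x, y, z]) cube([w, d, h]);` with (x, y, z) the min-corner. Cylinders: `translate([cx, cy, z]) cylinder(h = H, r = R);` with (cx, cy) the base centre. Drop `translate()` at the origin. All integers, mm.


translate([164, 164, 0]) cylinder(h = 19, r = 164);
translate([164, 164, 19]) cylinder(h = 91, r = 58);
translate([164, 164, 110]) cylinder(h = 19, r = 164);
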